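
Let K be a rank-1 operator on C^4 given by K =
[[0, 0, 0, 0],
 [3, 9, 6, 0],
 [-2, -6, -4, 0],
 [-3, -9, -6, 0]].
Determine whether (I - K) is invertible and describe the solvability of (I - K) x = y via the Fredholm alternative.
(I - K) is invertible (det(I - K) = -4 ≠ 0), so for every y in C^4 the equation (I - K) x = y has a unique solution.

K has rank 1, so it is an outer product K = u v^T: every row of K is a multiple of one row vector. Reading off the entries, u = (0, 3, -2, -3) and v = (1, 3, 2, 0) (row i of K equals u_i·v^T). A rank-one matrix u v^T satisfies K u = u (v·u) and kills the (3)-dimensional subspace v^⊥, so its characteristic polynomial is lambda^3 (lambda - v·u) with v·u = tr K = 5. Hence the eigenvalues of I - K are 1 (multiplicity 3) and 1 - (5) = -4, so det(I - K) = -4. (Direct check: I - K =
[[1, 0, 0, 0],
 [-3, -8, -6, 0],
 [2, 6, 5, 0],
 [3, 9, 6, 1]]
has determinant -4.) The finite-dimensional Fredholm alternative says: either (I - K) is invertible, or ker(I - K) ≠ {0} and then range(I - K) = ker((I - K)^*)^⊥, with dim ker(I - K) = dim ker((I - K)^*). Since det(I - K) ≠ 0, 1 is not an eigenvalue of K and ker(I - K) = {0}, so we are in the first case: for every y there is a unique x = (I - K)^(-1) y. Explicitly, by the Sherman–Morrison formula, (I - u v^T)^(-1) = I + u v^T/(1 - v·u), i.e. (I - K)^(-1) = I + K/(-4).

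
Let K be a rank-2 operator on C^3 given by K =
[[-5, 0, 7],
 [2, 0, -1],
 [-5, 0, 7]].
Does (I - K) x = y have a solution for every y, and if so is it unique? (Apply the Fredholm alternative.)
(I - K) is invertible (det(I - K) = -1 ≠ 0), so for every y in C^3 the equation (I - K) x = y has a unique solution.

K has rank 2 and factors as K = U V^T = u1 v1^T + u2 v2^T with u1 = (-3, 0, -3), v1 = (1, 0, -2), u2 = (-1, 1, -1), v2 = (2, 0, -1) (multiplying out reproduces the displayed K). The nonzero eigenvalues of U V^T coincide with those of the 2 x 2 matrix G = V^T U = [[v1·u1, v1·u2], [v2·u1, v2·u2]] = [[3, 1], [-3, -1]], and by the Sylvester determinant identity det(I_3 - U V^T) = det(I_2 - V^T U) = det([[-2, -1], [3, 2]]) = (-2)(2) - (-1)(3) = -1. (Direct check: I - K =
[[6, 0, -7],
 [-2, 1, 1],
 [5, 0, -6]]
has determinant -1.) The finite-dimensional Fredholm alternative says: either (I - K) is invertible, or ker(I - K) ≠ {0} and then range(I - K) = ker((I - K)^*)^⊥, with dim ker(I - K) = dim ker((I - K)^*). Since det(I - K) ≠ 0, 1 is not an eigenvalue of K and ker(I - K) = {0}, so we are in the first case: for every y there is a unique x = (I - K)^(-1) y. (Explicitly, by the Woodbury identity, (I - U V^T)^(-1) = I + U (I_2 - G)^(-1) V^T.)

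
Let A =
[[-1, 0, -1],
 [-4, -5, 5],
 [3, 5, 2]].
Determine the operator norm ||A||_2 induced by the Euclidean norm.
||A||_2 ≈ 9.0803 (= sqrt(largest eigenvalue of A^T A))

||A||_2 = sigma_max(A) = sqrt(lambda_max(A^T A)). Form the symmetric matrix M = A^T A =
[[26, 35, -13],
 [35, 50, -15],
 [-13, -15, 30]].
Its characteristic polynomial (trace, sum of principal 2x2 minors, determinant of M give the coefficients) is
  p(λ) = det(λ I - M) = λ^3 - 106λ^2 + 1961λ - 1600.
No integer candidate from the rational root theorem (±divisors of 1600) is a root, so the roots are irrational. The cubic discriminant is Δ = 11338925632 > 0, so there are three distinct real roots. p(0) = -1600 and p(1) = 256 have opposite signs, so a root lies in (0, 1); Newton's method refines it to λ ≈ 0.8551. p(22) = 886 and p(23) = -404 have opposite signs, so a root lies in (22, 23); Newton's method refines it to λ ≈ 22.6931. p(82) = -2174 and p(83) = 2716 have opposite signs, so a root lies in (82, 83); Newton's method refines it to λ ≈ 82.4517. Check (Vieta): the three roots sum to 106, matching tr M = 106.
So the eigenvalues of A^T A are ≈ 0.8551, 22.6931, 82.4517 (all ≥ 0, as they must be for A^T A). The largest is λ_max ≈ 82.4517, hence ||A||_2 = sqrt(λ_max) ≈ 9.0803.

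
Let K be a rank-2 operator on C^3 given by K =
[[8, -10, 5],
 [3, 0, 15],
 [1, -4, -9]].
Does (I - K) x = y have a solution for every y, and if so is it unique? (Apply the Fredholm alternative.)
(I - K) is invertible (det(I - K) = 15 ≠ 0), so for every y in C^3 the equation (I - K) x = y has a unique solution.

K has rank 2 and factors as K = U V^T = u1 v1^T + u2 v2^T with u1 = (-2, 3, -3), v1 = (-1, 2, 2), u2 = (-3, -3, 1), v2 = (-2, 2, -3) (multiplying out reproduces the displayed K). The nonzero eigenvalues of U V^T coincide with those of the 2 x 2 matrix G = V^T U = [[v1·u1, v1·u2], [v2·u1, v2·u2]] = [[2, -1], [19, -3]], and by the Sylvester determinant identity det(I_3 - U V^T) = det(I_2 - V^T U) = det([[-1, 1], [-19, 4]]) = (-1)(4) - (1)(-19) = 15. (Direct check: I - K =
[[-7, 10, -5],
 [-3, 1, -15],
 [-1, 4, 10]]
has determinant 15.) The finite-dimensional Fredholm alternative says: either (I - K) is invertible, or ker(I - K) ≠ {0} and then range(I - K) = ker((I - K)^*)^⊥, with dim ker(I - K) = dim ker((I - K)^*). Since det(I - K) ≠ 0, 1 is not an eigenvalue of K and ker(I - K) = {0}, so we are in the first case: for every y there is a unique x = (I - K)^(-1) y. (Explicitly, by the Woodbury identity, (I - U V^T)^(-1) = I + U (I_2 - G)^(-1) V^T.)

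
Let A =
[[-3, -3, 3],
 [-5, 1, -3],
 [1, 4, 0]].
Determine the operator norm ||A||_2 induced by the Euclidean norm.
||A||_2 ≈ 6.3042 (= sqrt(largest eigenvalue of A^T A))

||A||_2 = sigma_max(A) = sqrt(lambda_max(A^T A)). Form the symmetric matrix M = A^T A =
[[35, 8, 6],
 [8, 26, -12],
 [6, -12, 18]].
Its characteristic polynomial (trace, sum of principal 2x2 minors, determinant of M give the coefficients) is
  p(λ) = det(λ I - M) = λ^3 - 79λ^2 + 1764λ - 8100.
No integer candidate from the rational root theorem (±divisors of 8100) is a root, so the roots are irrational. The cubic discriminant is Δ = 36138960 > 0, so there are three distinct real roots. p(6) = -144 and p(7) = 720 have opposite signs, so a root lies in (6, 7); Newton's method refines it to λ ≈ 6.1575. p(33) = 18 and p(34) = -144 have opposite signs, so a root lies in (33, 34); Newton's method refines it to λ ≈ 33.0994. p(39) = -144 and p(40) = 60 have opposite signs, so a root lies in (39, 40); Newton's method refines it to λ ≈ 39.7431. Check (Vieta): the three roots sum to 79, matching tr M = 79.
So the eigenvalues of A^T A are ≈ 6.1575, 33.0994, 39.7431 (all ≥ 0, as they must be for A^T A). The largest is λ_max ≈ 39.7431, hence ||A||_2 = sqrt(λ_max) ≈ 6.3042.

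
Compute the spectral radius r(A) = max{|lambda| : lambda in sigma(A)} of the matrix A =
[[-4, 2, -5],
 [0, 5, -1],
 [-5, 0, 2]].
r(A) ≈ 6.7576

The eigenvalues of A are the roots of its characteristic polynomial. With M = A (coefficients from the trace, the sum of principal 2x2 minors, and det A):
  p(λ) = det(λ I - M) = λ^3 - 3λ^2 - 43λ + 155.
No integer candidate from the rational root theorem (±divisors of 155) is a root, so the roots are irrational. The cubic discriminant is Δ = 62644 > 0, so there are three distinct real roots. p(-7) = -34 and p(-6) = 89 have opposite signs, so a root lies in (-7, -6); Newton's method refines it to λ ≈ -6.7576. p(3) = 26 and p(4) = -1 have opposite signs, so a root lies in (3, 4); Newton's method refines it to λ ≈ 3.9486. p(5) = -10 and p(6) = 5 have opposite signs, so a root lies in (5, 6); Newton's method refines it to λ ≈ 5.8089. Check (Vieta): the three roots sum to 3, matching tr M = 3.
Thus the eigenvalues (to 4 decimals) are -6.7576 (modulus 6.7576); 3.9486 (modulus 3.9486); 5.8089 (modulus 5.8089). The spectral radius is the largest modulus: r(A) ≈ 6.7576. (Cross-check: r(A) ≤ ||A||_2 ≈ 7.4592; equality holds whenever A is normal, though it can also hold for some non-normal A.)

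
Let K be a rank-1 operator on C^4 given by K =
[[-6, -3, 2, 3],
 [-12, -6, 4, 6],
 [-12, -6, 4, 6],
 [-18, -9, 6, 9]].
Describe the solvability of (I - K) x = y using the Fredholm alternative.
(I - K) is singular (det(I - K) = 0, i.e. 1 ∈ sigma(K)). (I - K) x = y is solvable iff y ⊥ ker((I - K)^*) = span{(-6, -3, 2, 3)}, i.e. iff -6y_1 - 3y_2 + 2y_3 + 3y_4 = 0. When solvable, the solutions are x = y + c·(1, 2, 2, 3), c arbitrary (ker(I - K) = span{(1, 2, 2, 3)}, dimension 1).

K has rank 1, so it is an outer product K = u v^T: every row of K is a multiple of one row vector. Reading off the entries, u = (1, 2, 2, 3) and v = (-6, -3, 2, 3) (row i of K equals u_i·v^T). A rank-one matrix u v^T satisfies K u = u (v·u) and kills the (3)-dimensional subspace v^⊥, so its characteristic polynomial is lambda^3 (lambda - v·u) with v·u = tr K = 1. Hence the eigenvalues of I - K are 1 (multiplicity 3) and 1 - (1) = 0, so det(I - K) = 0. (Direct check: I - K =
[[7, 3, -2, -3],
 [12, 7, -4, -6],
 [12, 6, -3, -6],
 [18, 9, -6, -8]]
has determinant 0.) So 1 is an eigenvalue of K and (I - K) is not invertible. The finite-dimensional Fredholm alternative says: either (I - K) is invertible, or ker(I - K) ≠ {0} and then range(I - K) = ker((I - K)^*)^⊥, with dim ker(I - K) = dim ker((I - K)^*). We are in the second case, so we need both kernels. Kernel of I - K: (I - K) u = u - u (v·u) = u - u = 0, so ker(I - K) = span{u} = span{(1, 2, 2, 3)} (it is exactly 1-dimensional because rank(I - K) = 3). Kernel of the adjoint: K is real, so (I - K)^* = I - K^T = I - v u^T, and (I - v u^T) v = v - v (u·v) = 0; hence ker((I - K)^*) = span{v} = span{(-6, -3, 2, 3)}. Therefore (I - K) x = y is solvable iff <y, v> = 0, i.e. iff -6y_1 - 3y_2 + 2y_3 + 3y_4 = 0. When this holds, K y = u (v·y) = 0, so (I - K) y = y and x = y is a particular solution; the full solution set is the line x = y + c·u = y + c·(1, 2, 2, 3), c ∈ C.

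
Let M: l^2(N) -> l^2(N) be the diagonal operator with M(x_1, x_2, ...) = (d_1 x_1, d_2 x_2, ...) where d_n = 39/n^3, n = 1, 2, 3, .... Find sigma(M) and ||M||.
sigma(M) = {39/n^3 : n ≥ 1} ∪ {0}; ||M|| = 39

A bounded diagonal operator on l^2 with diagonal entries d_n has spectrum equal to the closure of {d_n : n ≥ 1}: every d_n is an eigenvalue (with eigenvector e_n), so {d_n} ⊂ sigma(M); the spectrum is closed, so its closure is too; and for lambda not in the closure, (M - lambda I) has bounded inverse (the diagonal entries 1/(d_n - lambda) are bounded). For our sequence d_n = 39/n^3, n = 1, 2, 3, ...:
  - {d_n} = {39/n^3 : n ≥ 1}; the only limit point is 0
  - closure = {39/n^3 : n ≥ 1} ∪ {0}
For the norm: a diagonal operator has ||M|| = sup_n |d_n|. Here d_n = 39/n^3 is positive and decreasing, so sup_n |d_n| = d_1 = 39. So ||M|| = 39.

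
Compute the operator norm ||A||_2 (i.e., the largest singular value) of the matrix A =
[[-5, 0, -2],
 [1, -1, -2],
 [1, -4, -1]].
||A||_2 ≈ 5.4877 (= sqrt(largest eigenvalue of A^T A))

||A||_2 = sigma_max(A) = sqrt(lambda_max(A^T A)). Form the symmetric matrix M = A^T A =
[[27, -5, 7],
 [-5, 17, 6],
 [7, 6, 9]].
Its characteristic polynomial (trace, sum of principal 2x2 minors, determinant of M give the coefficients) is
  p(λ) = det(λ I - M) = λ^3 - 53λ^2 + 745λ - 1681.
No integer candidate from the rational root theorem (±divisors of 1681) is a root, so the roots are irrational. The cubic discriminant is Δ = 22483360 > 0, so there are three distinct real roots. p(2) = -395 and p(3) = 104 have opposite signs, so a root lies in (2, 3); Newton's method refines it to λ ≈ 2.7758. p(20) = 19 and p(21) = -148 have opposite signs, so a root lies in (20, 21); Newton's method refines it to λ ≈ 20.1091. p(30) = -31 and p(31) = 272 have opposite signs, so a root lies in (30, 31); Newton's method refines it to λ ≈ 30.1151. Check (Vieta): the three roots sum to 53, matching tr M = 53.
So the eigenvalues of A^T A are ≈ 2.7758, 20.1091, 30.1151 (all ≥ 0, as they must be for A^T A). The largest is λ_max ≈ 30.1151, hence ||A||_2 = sqrt(λ_max) ≈ 5.4877.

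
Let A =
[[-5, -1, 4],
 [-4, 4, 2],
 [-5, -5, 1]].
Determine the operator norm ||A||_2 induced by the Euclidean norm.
||A||_2 ≈ 9.3342 (= sqrt(largest eigenvalue of A^T A))

||A||_2 = sigma_max(A) = sqrt(lambda_max(A^T A)). Form the symmetric matrix M = A^T A =
[[66, 14, -33],
 [14, 42, -1],
 [-33, -1, 21]].
Its characteristic polynomial (trace, sum of principal 2x2 minors, determinant of M give the coefficients) is
  p(λ) = det(λ I - M) = λ^3 - 129λ^2 + 3754λ - 9216.
No integer candidate from the rational root theorem (±divisors of 9216) is a root, so the roots are irrational. The cubic discriminant is Δ = 21805477700 > 0, so there are three distinct real roots. p(2) = -2216 and p(3) = 912 have opposite signs, so a root lies in (2, 3); Newton's method refines it to λ ≈ 2.7003. p(39) = 300 and p(40) = -1456 have opposite signs, so a root lies in (39, 40); Newton's method refines it to λ ≈ 39.1717. p(87) = -516 and p(88) = 3632 have opposite signs, so a root lies in (87, 88); Newton's method refines it to λ ≈ 87.128. Check (Vieta): the three roots sum to 129, matching tr M = 129.
So the eigenvalues of A^T A are ≈ 2.7003, 39.1717, 87.128 (all ≥ 0, as they must be for A^T A). The largest is λ_max ≈ 87.128, hence ||A||_2 = sqrt(λ_max) ≈ 9.3342.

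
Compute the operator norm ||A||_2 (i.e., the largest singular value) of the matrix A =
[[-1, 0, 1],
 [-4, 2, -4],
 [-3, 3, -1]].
||A||_2 ≈ 7.1492 (= sqrt(largest eigenvalue of A^T A))

||A||_2 = sigma_max(A) = sqrt(lambda_max(A^T A)). Form the symmetric matrix M = A^T A =
[[26, -17, 18],
 [-17, 13, -11],
 [18, -11, 18]].
Its characteristic polynomial (trace, sum of principal 2x2 minors, determinant of M give the coefficients) is
  p(λ) = det(λ I - M) = λ^3 - 57λ^2 + 306λ - 256.
No integer candidate from the rational root theorem (±divisors of 256) is a root, so the roots are irrational. The cubic discriminant is Δ = 78578532 > 0, so there are three distinct real roots. p(1) = -6 and p(2) = 136 have opposite signs, so a root lies in (1, 2); Newton's method refines it to λ ≈ 1.031. p(4) = 120 and p(5) = -26 have opposite signs, so a root lies in (4, 5); Newton's method refines it to λ ≈ 4.8579. p(51) = -256 and p(52) = 2136 have opposite signs, so a root lies in (51, 52); Newton's method refines it to λ ≈ 51.111. Check (Vieta): the three roots sum to 57, matching tr M = 57.
So the eigenvalues of A^T A are ≈ 1.031, 4.8579, 51.111 (all ≥ 0, as they must be for A^T A). The largest is λ_max ≈ 51.111, hence ||A||_2 = sqrt(λ_max) ≈ 7.1492.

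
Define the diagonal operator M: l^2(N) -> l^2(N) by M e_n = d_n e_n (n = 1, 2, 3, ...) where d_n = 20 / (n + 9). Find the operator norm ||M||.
||M|| = 2 (attained at n = 1)

For M diagonal, ||M|| = sup_n |d_n| = sup_n 20/(n + 9). This is positive and strictly decreasing in n, so the supremum is attained at n = 1: d_1 = 20/(1 + 9) = 2. Hence ||M|| = 2.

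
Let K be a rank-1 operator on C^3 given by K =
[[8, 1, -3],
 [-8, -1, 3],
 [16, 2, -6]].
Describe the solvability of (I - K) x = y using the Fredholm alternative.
(I - K) is singular (det(I - K) = 0, i.e. 1 ∈ sigma(K)). (I - K) x = y is solvable iff y ⊥ ker((I - K)^*) = span{(8, 1, -3)}, i.e. iff 8y_1 + y_2 - 3y_3 = 0. When solvable, the solutions are x = y + c·(1, -1, 2), c arbitrary (ker(I - K) = span{(1, -1, 2)}, dimension 1).

K has rank 1, so it is an outer product K = u v^T: every row of K is a multiple of one row vector. Reading off the entries, u = (1, -1, 2) and v = (8, 1, -3) (row i of K equals u_i·v^T). A rank-one matrix u v^T satisfies K u = u (v·u) and kills the (2)-dimensional subspace v^⊥, so its characteristic polynomial is lambda^2 (lambda - v·u) with v·u = tr K = 1. Hence the eigenvalues of I - K are 1 (multiplicity 2) and 1 - (1) = 0, so det(I - K) = 0. (Direct check: I - K =
[[-7, -1, 3],
 [8, 2, -3],
 [-16, -2, 7]]
has determinant 0.) So 1 is an eigenvalue of K and (I - K) is not invertible. The finite-dimensional Fredholm alternative says: either (I - K) is invertible, or ker(I - K) ≠ {0} and then range(I - K) = ker((I - K)^*)^⊥, with dim ker(I - K) = dim ker((I - K)^*). We are in the second case, so we need both kernels. Kernel of I - K: (I - K) u = u - u (v·u) = u - u = 0, so ker(I - K) = span{u} = span{(1, -1, 2)} (it is exactly 1-dimensional because rank(I - K) = 2). Kernel of the adjoint: K is real, so (I - K)^* = I - K^T = I - v u^T, and (I - v u^T) v = v - v (u·v) = 0; hence ker((I - K)^*) = span{v} = span{(8, 1, -3)}. Therefore (I - K) x = y is solvable iff <y, v> = 0, i.e. iff 8y_1 + y_2 - 3y_3 = 0. When this holds, K y = u (v·y) = 0, so (I - K) y = y and x = y is a particular solution; the full solution set is the line x = y + c·u = y + c·(1, -1, 2), c ∈ C.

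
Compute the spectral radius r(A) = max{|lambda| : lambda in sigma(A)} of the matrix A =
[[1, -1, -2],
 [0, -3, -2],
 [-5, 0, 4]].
r(A) ≈ 5.8344

The eigenvalues of A are the roots of its characteristic polynomial. With M = A (coefficients from the trace, the sum of principal 2x2 minors, and det A):
  p(λ) = det(λ I - M) = λ^3 - 2λ^2 - 21λ - 8.
No integer candidate from the rational root theorem (±divisors of 8) is a root, so the roots are irrational. The cubic discriminant is Δ = 30776 > 0, so there are three distinct real roots. p(-4) = -20 and p(-3) = 10 have opposite signs, so a root lies in (-4, -3); Newton's method refines it to λ ≈ -3.4352. p(-1) = 10 and p(0) = -8 have opposite signs, so a root lies in (-1, 0); Newton's method refines it to λ ≈ -0.3992. p(5) = -38 and p(6) = 10 have opposite signs, so a root lies in (5, 6); Newton's method refines it to λ ≈ 5.8344. Check (Vieta): the three roots sum to 2, matching tr M = 2.
Thus the eigenvalues (to 4 decimals) are -3.4352 (modulus 3.4352); -0.3992 (modulus 0.3992); 5.8344 (modulus 5.8344). The spectral radius is the largest modulus: r(A) ≈ 5.8344. (Cross-check: r(A) ≤ ||A||_2 ≈ 6.9329; equality holds whenever A is normal, though it can also hold for some non-normal A.)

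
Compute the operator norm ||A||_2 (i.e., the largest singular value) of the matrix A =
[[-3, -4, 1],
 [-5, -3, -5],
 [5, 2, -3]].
||A||_2 ≈ 9.2408 (= sqrt(largest eigenvalue of A^T A))

||A||_2 = sigma_max(A) = sqrt(lambda_max(A^T A)). Form the symmetric matrix M = A^T A =
[[59, 37, 7],
 [37, 29, 5],
 [7, 5, 35]].
Its characteristic polynomial (trace, sum of principal 2x2 minors, determinant of M give the coefficients) is
  p(λ) = det(λ I - M) = λ^3 - 123λ^2 + 3348λ - 11664.
No integer candidate from the rational root theorem (±divisors of 11664) is a root, so the roots are irrational. The cubic discriminant is Δ = 15435356112 > 0, so there are three distinct real roots. p(4) = -176 and p(5) = 2126 have opposite signs, so a root lies in (4, 5); Newton's method refines it to λ ≈ 4.0732. p(33) = 810 and p(34) = -716 have opposite signs, so a root lies in (33, 34); Newton's method refines it to λ ≈ 33.5345. p(85) = -1634 and p(86) = 2612 have opposite signs, so a root lies in (85, 86); Newton's method refines it to λ ≈ 85.3923. Check (Vieta): the three roots sum to 123, matching tr M = 123.
So the eigenvalues of A^T A are ≈ 4.0732, 33.5345, 85.3923 (all ≥ 0, as they must be for A^T A). The largest is λ_max ≈ 85.3923, hence ||A||_2 = sqrt(λ_max) ≈ 9.2408.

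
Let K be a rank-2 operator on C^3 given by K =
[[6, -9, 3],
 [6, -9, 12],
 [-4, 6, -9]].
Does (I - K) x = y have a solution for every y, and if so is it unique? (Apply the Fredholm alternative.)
(I - K) is invertible (det(I - K) = -20 ≠ 0), so for every y in C^3 the equation (I - K) x = y has a unique solution.

K has rank 2 and factors as K = U V^T = u1 v1^T + u2 v2^T with u1 = (-2, 1, -1), v1 = (0, 0, 3), u2 = (-3, -3, 2), v2 = (-2, 3, -3) (multiplying out reproduces the displayed K). The nonzero eigenvalues of U V^T coincide with those of the 2 x 2 matrix G = V^T U = [[v1·u1, v1·u2], [v2·u1, v2·u2]] = [[-3, 6], [10, -9]], and by the Sylvester determinant identity det(I_3 - U V^T) = det(I_2 - V^T U) = det([[4, -6], [-10, 10]]) = (4)(10) - (-6)(-10) = -20. (Direct check: I - K =
[[-5, 9, -3],
 [-6, 10, -12],
 [4, -6, 10]]
has determinant -20.) The finite-dimensional Fredholm alternative says: either (I - K) is invertible, or ker(I - K) ≠ {0} and then range(I - K) = ker((I - K)^*)^⊥, with dim ker(I - K) = dim ker((I - K)^*). Since det(I - K) ≠ 0, 1 is not an eigenvalue of K and ker(I - K) = {0}, so we are in the first case: for every y there is a unique x = (I - K)^(-1) y. (Explicitly, by the Woodbury identity, (I - U V^T)^(-1) = I + U (I_2 - G)^(-1) V^T.)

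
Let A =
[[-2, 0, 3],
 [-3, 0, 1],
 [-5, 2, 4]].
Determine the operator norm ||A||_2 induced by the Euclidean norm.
||A||_2 ≈ 8.0207 (= sqrt(largest eigenvalue of A^T A))

||A||_2 = sigma_max(A) = sqrt(lambda_max(A^T A)). Form the symmetric matrix M = A^T A =
[[38, -10, -29],
 [-10, 4, 8],
 [-29, 8, 26]].
Its characteristic polynomial (trace, sum of principal 2x2 minors, determinant of M give the coefficients) is
  p(λ) = det(λ I - M) = λ^3 - 68λ^2 + 239λ - 196.
No integer candidate from the rational root theorem (±divisors of 196) is a root, so the roots are irrational. The cubic discriminant is Δ = 19304964 > 0, so there are three distinct real roots. p(1) = -24 and p(2) = 18 have opposite signs, so a root lies in (1, 2); Newton's method refines it to λ ≈ 1.2714. p(2) = 18 and p(3) = -64 have opposite signs, so a root lies in (2, 3); Newton's method refines it to λ ≈ 2.3963. p(64) = -1284 and p(65) = 2664 have opposite signs, so a root lies in (64, 65); Newton's method refines it to λ ≈ 64.3323. Check (Vieta): the three roots sum to 68, matching tr M = 68.
So the eigenvalues of A^T A are ≈ 1.2714, 2.3963, 64.3323 (all ≥ 0, as they must be for A^T A). The largest is λ_max ≈ 64.3323, hence ||A||_2 = sqrt(λ_max) ≈ 8.0207.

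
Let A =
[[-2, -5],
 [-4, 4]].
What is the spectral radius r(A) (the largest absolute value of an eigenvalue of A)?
r(A) = (2 + sqrt(116))/2 ≈ 6.3852

The eigenvalues of A are the roots of its characteristic polynomial. With M = A (coefficients from the trace and determinant):
  p(λ) = det(λ I - M) = λ^2 - 2λ - 28.
For λ^2 - 2λ - 28 the discriminant is 116. It is nonnegative but not a perfect square, so the roots are real and irrational: λ = (2 ± sqrt(116))/2 ≈ 6.3852, -4.3852.
Thus the eigenvalues (to 4 decimals) are 6.3852 (modulus 6.3852); -4.3852 (modulus 4.3852). The spectral radius is the largest modulus: r(A) = (2 + sqrt(116))/2 ≈ 6.3852. (Cross-check: r(A) ≤ ||A||_2 ≈ 6.5264; equality holds whenever A is normal, though it can also hold for some non-normal A.)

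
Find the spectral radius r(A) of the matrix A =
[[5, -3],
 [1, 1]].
r(A) = 4

The eigenvalues of A are the roots of its characteristic polynomial. With M = A (coefficients from the trace and determinant):
  p(λ) = det(λ I - M) = λ^2 - 6λ + 8.
For λ^2 - 6λ + 8 the discriminant is 4. It is a perfect square (2^2), so the roots are rational: λ = (6 ± 2)/2 = 4, 2.
Thus the eigenvalues (to 4 decimals) are 4 (modulus 4); 2 (modulus 2). The spectral radius is the largest modulus: r(A) = 4. (Cross-check: r(A) ≤ ||A||_2 ≈ 5.8416; equality holds whenever A is normal, though it can also hold for some non-normal A.)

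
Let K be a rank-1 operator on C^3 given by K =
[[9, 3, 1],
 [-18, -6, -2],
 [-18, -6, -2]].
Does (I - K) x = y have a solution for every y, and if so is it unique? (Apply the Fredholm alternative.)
(I - K) is singular (det(I - K) = 0, i.e. 1 ∈ sigma(K)). (I - K) x = y is solvable iff y ⊥ ker((I - K)^*) = span{(9, 3, 1)}, i.e. iff 9y_1 + 3y_2 + y_3 = 0. When solvable, the solutions are x = y + c·(1, -2, -2), c arbitrary (ker(I - K) = span{(1, -2, -2)}, dimension 1).

K has rank 1, so it is an outer product K = u v^T: every row of K is a multiple of one row vector. Reading off the entries, u = (1, -2, -2) and v = (9, 3, 1) (row i of K equals u_i·v^T). A rank-one matrix u v^T satisfies K u = u (v·u) and kills the (2)-dimensional subspace v^⊥, so its characteristic polynomial is lambda^2 (lambda - v·u) with v·u = tr K = 1. Hence the eigenvalues of I - K are 1 (multiplicity 2) and 1 - (1) = 0, so det(I - K) = 0. (Direct check: I - K =
[[-8, -3, -1],
 [18, 7, 2],
 [18, 6, 3]]
has determinant 0.) So 1 is an eigenvalue of K and (I - K) is not invertible. The finite-dimensional Fredholm alternative says: either (I - K) is invertible, or ker(I - K) ≠ {0} and then range(I - K) = ker((I - K)^*)^⊥, with dim ker(I - K) = dim ker((I - K)^*). We are in the second case, so we need both kernels. Kernel of I - K: (I - K) u = u - u (v·u) = u - u = 0, so ker(I - K) = span{u} = span{(1, -2, -2)} (it is exactly 1-dimensional because rank(I - K) = 2). Kernel of the adjoint: K is real, so (I - K)^* = I - K^T = I - v u^T, and (I - v u^T) v = v - v (u·v) = 0; hence ker((I - K)^*) = span{v} = span{(9, 3, 1)}. Therefore (I - K) x = y is solvable iff <y, v> = 0, i.e. iff 9y_1 + 3y_2 + y_3 = 0. When this holds, K y = u (v·y) = 0, so (I - K) y = y and x = y is a particular solution; the full solution set is the line x = y + c·u = y + c·(1, -2, -2), c ∈ C.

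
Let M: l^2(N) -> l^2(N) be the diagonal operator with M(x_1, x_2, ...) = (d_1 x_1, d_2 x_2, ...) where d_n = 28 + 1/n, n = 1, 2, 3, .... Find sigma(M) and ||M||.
sigma(M) = {28 + 1/n : n ≥ 1} ∪ {28}; ||M|| = 29

A bounded diagonal operator on l^2 with diagonal entries d_n has spectrum equal to the closure of {d_n : n ≥ 1}: every d_n is an eigenvalue (with eigenvector e_n), so {d_n} ⊂ sigma(M); the spectrum is closed, so its closure is too; and for lambda not in the closure, (M - lambda I) has bounded inverse (the diagonal entries 1/(d_n - lambda) are bounded). For our sequence d_n = 28 + 1/n, n = 1, 2, 3, ...:
  - {d_n} = {28 + 1/n : n ≥ 1}; the only limit point is 28
  - closure = {28 + 1/n : n ≥ 1} ∪ {28}
For the norm: a diagonal operator has ||M|| = sup_n |d_n|. Here d_n = 28 + 1/n is positive and decreasing, so sup_n |d_n| = d_1 = 28 + 1 = 29. So ||M|| = 29.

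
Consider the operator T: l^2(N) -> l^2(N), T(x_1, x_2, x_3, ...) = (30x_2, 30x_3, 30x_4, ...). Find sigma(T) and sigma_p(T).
sigma(T) = closed disk {z in C : |z| ≤ 30}; sigma_p(T) = open disk {z in C : |z| < 30}

Note T = 30·V where V is the unit left shift (V x)_k = x_{k+1}; so sigma(T) = 30·sigma(V) and ||T|| = 30||V||. ||T x||^2 = 900sum_{k≥2} |x_k|^2 ≤ 900||x||^2, with equality on {x : x_1 = 0}, so ||T|| = 30. For any lambda with |lambda| < 30, set r = lambda/30 (|r| < 1); the vector x = (1, r, r^2, ...) is in l^2 and satisfies T x = 30(r, r^2, ...) = lambda x, so lambda is an eigenvalue. On the boundary |lambda| = 30 the geometric series diverges, so no l^2 eigenvector exists, but these lambda lie in the approximate point spectrum. Hence sigma(T) is the closed disk of radius 30 and sigma_p(T) is the open disk.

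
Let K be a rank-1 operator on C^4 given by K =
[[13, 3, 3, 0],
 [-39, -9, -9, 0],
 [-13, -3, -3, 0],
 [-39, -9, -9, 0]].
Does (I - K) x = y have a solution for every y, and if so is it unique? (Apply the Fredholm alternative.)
(I - K) is singular (det(I - K) = 0, i.e. 1 ∈ sigma(K)). (I - K) x = y is solvable iff y ⊥ ker((I - K)^*) = span{(13, 3, 3, 0)}, i.e. iff 13y_1 + 3y_2 + 3y_3 = 0. When solvable, the solutions are x = y + c·(1, -3, -1, -3), c arbitrary (ker(I - K) = span{(1, -3, -1, -3)}, dimension 1).

K has rank 1, so it is an outer product K = u v^T: every row of K is a multiple of one row vector. Reading off the entries, u = (1, -3, -1, -3) and v = (13, 3, 3, 0) (row i of K equals u_i·v^T). A rank-one matrix u v^T satisfies K u = u (v·u) and kills the (3)-dimensional subspace v^⊥, so its characteristic polynomial is lambda^3 (lambda - v·u) with v·u = tr K = 1. Hence the eigenvalues of I - K are 1 (multiplicity 3) and 1 - (1) = 0, so det(I - K) = 0. (Direct check: I - K =
[[-12, -3, -3, 0],
 [39, 10, 9, 0],
 [13, 3, 4, 0],
 [39, 9, 9, 1]]
has determinant 0.) So 1 is an eigenvalue of K and (I - K) is not invertible. The finite-dimensional Fredholm alternative says: either (I - K) is invertible, or ker(I - K) ≠ {0} and then range(I - K) = ker((I - K)^*)^⊥, with dim ker(I - K) = dim ker((I - K)^*). We are in the second case, so we need both kernels. Kernel of I - K: (I - K) u = u - u (v·u) = u - u = 0, so ker(I - K) = span{u} = span{(1, -3, -1, -3)} (it is exactly 1-dimensional because rank(I - K) = 3). Kernel of the adjoint: K is real, so (I - K)^* = I - K^T = I - v u^T, and (I - v u^T) v = v - v (u·v) = 0; hence ker((I - K)^*) = span{v} = span{(13, 3, 3, 0)}. Therefore (I - K) x = y is solvable iff <y, v> = 0, i.e. iff 13y_1 + 3y_2 + 3y_3 = 0. When this holds, K y = u (v·y) = 0, so (I - K) y = y and x = y is a particular solution; the full solution set is the line x = y + c·u = y + c·(1, -3, -1, -3), c ∈ C.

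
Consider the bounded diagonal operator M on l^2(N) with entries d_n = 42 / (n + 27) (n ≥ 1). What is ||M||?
||M|| = 3/2 (attained at n = 1)

For M diagonal, ||M|| = sup_n |d_n| = sup_n 42/(n + 27). This is positive and strictly decreasing in n, so the supremum is attained at n = 1: d_1 = 42/(1 + 27) = 3/2. Hence ||M|| = 3/2.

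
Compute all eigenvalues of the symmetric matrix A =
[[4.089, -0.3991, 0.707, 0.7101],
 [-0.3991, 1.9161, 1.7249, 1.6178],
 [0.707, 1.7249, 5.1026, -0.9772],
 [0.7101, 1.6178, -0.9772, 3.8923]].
sigma(A) ≈ {0, 4, 5, 6}

A is real symmetric, so its spectrum consists of real eigenvalues. Expanding the characteristic polynomial of the displayed matrix gives
  det(λ I - A) = p(λ) = λ^4 + (-15)λ^3 + (74)λ^2 + (-120.0023)λ + (0.0063).
Solving p(λ) = 0 yields eigenvalues ≈ 0, 4, 5, 6. (A is shown rounded to 4 decimals, so these recover the underlying integer eigenvalues to within that precision.)
Verification: the trace of A = 15 equals the sum of eigenvalues 15, and det(A) ≈ 0.0063 matches the eigenvalue product 0.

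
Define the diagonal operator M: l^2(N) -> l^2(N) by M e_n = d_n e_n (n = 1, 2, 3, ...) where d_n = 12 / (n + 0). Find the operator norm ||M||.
||M|| = 12 (attained at n = 1)

For M diagonal, ||M|| = sup_n |d_n| = sup_n 12/(n + 0). This is positive and strictly decreasing in n, so the supremum is attained at n = 1: d_1 = 12/(1 + 0) = 12. Hence ||M|| = 12.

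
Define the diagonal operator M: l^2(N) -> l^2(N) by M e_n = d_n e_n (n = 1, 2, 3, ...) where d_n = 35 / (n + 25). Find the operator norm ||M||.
||M|| = 35/26 (attained at n = 1)

For M diagonal, ||M|| = sup_n |d_n| = sup_n 35/(n + 25). This is positive and strictly decreasing in n, so the supremum is attained at n = 1: d_1 = 35/(1 + 25) = 35/26. Hence ||M|| = 35/26.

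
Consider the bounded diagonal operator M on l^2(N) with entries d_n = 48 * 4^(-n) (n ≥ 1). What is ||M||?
||M|| = 12 (attained at n = 1)

For M diagonal, ||M|| = sup_n |d_n|. The sequence d_n = 48 * 4^(-n) is positive and strictly decreasing (ratio 4^(-1) < 1), so the supremum is d_1 = 48/4 = 12. Hence ||M|| = 12.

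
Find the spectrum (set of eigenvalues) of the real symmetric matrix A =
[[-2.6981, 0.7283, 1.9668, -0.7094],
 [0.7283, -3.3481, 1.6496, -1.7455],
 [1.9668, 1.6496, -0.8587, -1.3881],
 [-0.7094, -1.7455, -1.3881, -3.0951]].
sigma(A) ≈ {-5, -4, -3, 2}

A is real symmetric, so its spectrum consists of real eigenvalues. Expanding the characteristic polynomial of the displayed matrix gives
  det(λ I - A) = p(λ) = λ^4 + (10)λ^3 + (23)λ^2 + (-34)λ + (-120).
Solving p(λ) = 0 yields eigenvalues ≈ -5, -4, -3, 2. (A is shown rounded to 4 decimals, so these recover the underlying integer eigenvalues to within that precision.)
Verification: the trace of A = -10 equals the sum of eigenvalues -10, and det(A) ≈ -120.0003 matches the eigenvalue product -120.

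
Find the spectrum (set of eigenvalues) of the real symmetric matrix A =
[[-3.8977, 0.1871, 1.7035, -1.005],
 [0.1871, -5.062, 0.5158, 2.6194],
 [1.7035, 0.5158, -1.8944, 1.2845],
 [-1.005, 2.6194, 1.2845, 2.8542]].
sigma(A) ≈ {-6, -5, -1, 4}

A is real symmetric, so its spectrum consists of real eigenvalues. Expanding the characteristic polynomial of the displayed matrix gives
  det(λ I - A) = p(λ) = λ^4 + (8)λ^3 + (-7)λ^2 + (-134)λ + (-120).
Solving p(λ) = 0 yields eigenvalues ≈ -6, -5, -1, 4. (A is shown rounded to 4 decimals, so these recover the underlying integer eigenvalues to within that precision.)
Verification: the trace of A = -8 equals the sum of eigenvalues -8, and det(A) ≈ -119.9992 matches the eigenvalue product -120.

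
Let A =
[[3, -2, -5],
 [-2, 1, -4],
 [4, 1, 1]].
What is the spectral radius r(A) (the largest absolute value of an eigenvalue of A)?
r(A) ≈ 4.6412

The eigenvalues of A are the roots of its characteristic polynomial. With M = A (coefficients from the trace, the sum of principal 2x2 minors, and det A):
  p(λ) = det(λ I - M) = λ^3 - 5λ^2 + 27λ - 73.
No integer candidate from the rational root theorem (±divisors of 73) is a root, so the roots are irrational. The cubic discriminant is Δ = -63500 < 0, so there is one real root and a complex-conjugate pair. p(3) = -10 and p(4) = 19 have opposite signs, so a root lies in (3, 4); Newton's method refines it to λ ≈ 3.389. Dividing out (λ - (3.389)) leaves approximately λ^2 - 1.611λ + 21.5403. For λ^2 - 1.611λ + 21.5403 the discriminant is -83.5659. It is negative, so the remaining roots are the complex-conjugate pair λ ≈ 0.8055 ± 4.5707i. Their product equals the constant term, so |λ|^2 ≈ 21.5403 and |λ| ≈ 4.6412.
Thus the eigenvalues (to 4 decimals) are 3.389 (modulus 3.389); 0.8055 ± 4.5707i (modulus 4.6412). The spectral radius is the largest modulus: r(A) ≈ 4.6412. (Cross-check: r(A) ≤ ||A||_2 ≈ 6.65; equality holds whenever A is normal, though it can also hold for some non-normal A.)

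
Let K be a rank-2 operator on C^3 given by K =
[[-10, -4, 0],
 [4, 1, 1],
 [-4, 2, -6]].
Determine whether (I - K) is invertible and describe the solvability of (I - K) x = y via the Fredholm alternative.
(I - K) is invertible (det(I - K) = 74 ≠ 0), so for every y in C^3 the equation (I - K) x = y has a unique solution.

K has rank 2 and factors as K = U V^T = u1 v1^T + u2 v2^T with u1 = (2, -1, 2), v1 = (-2, 1, -3), u2 = (3, -1, 0), v2 = (-2, -2, 2) (multiplying out reproduces the displayed K). The nonzero eigenvalues of U V^T coincide with those of the 2 x 2 matrix G = V^T U = [[v1·u1, v1·u2], [v2·u1, v2·u2]] = [[-11, -7], [2, -4]], and by the Sylvester determinant identity det(I_3 - U V^T) = det(I_2 - V^T U) = det([[12, 7], [-2, 5]]) = (12)(5) - (7)(-2) = 74. (Direct check: I - K =
[[11, 4, 0],
 [-4, 0, -1],
 [4, -2, 7]]
has determinant 74.) The finite-dimensional Fredholm alternative says: either (I - K) is invertible, or ker(I - K) ≠ {0} and then range(I - K) = ker((I - K)^*)^⊥, with dim ker(I - K) = dim ker((I - K)^*). Since det(I - K) ≠ 0, 1 is not an eigenvalue of K and ker(I - K) = {0}, so we are in the first case: for every y there is a unique x = (I - K)^(-1) y. (Explicitly, by the Woodbury identity, (I - U V^T)^(-1) = I + U (I_2 - G)^(-1) V^T.)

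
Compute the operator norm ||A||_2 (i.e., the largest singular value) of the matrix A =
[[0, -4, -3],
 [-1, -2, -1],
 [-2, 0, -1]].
||A||_2 ≈ 5.5365 (= sqrt(largest eigenvalue of A^T A))

||A||_2 = sigma_max(A) = sqrt(lambda_max(A^T A)). Form the symmetric matrix M = A^T A =
[[5, 2, 3],
 [2, 20, 14],
 [3, 14, 11]].
Its characteristic polynomial (trace, sum of principal 2x2 minors, determinant of M give the coefficients) is
  p(λ) = det(λ I - M) = λ^3 - 36λ^2 + 166λ - 64.
No integer candidate from the rational root theorem (±divisors of 64) is a root, so the roots are irrational. The cubic discriminant is Δ = 12245216 > 0, so there are three distinct real roots. p(0) = -64 and p(1) = 67 have opposite signs, so a root lies in (0, 1); Newton's method refines it to λ ≈ 0.4241. p(4) = 88 and p(5) = -9 have opposite signs, so a root lies in (4, 5); Newton's method refines it to λ ≈ 4.9233. p(30) = -484 and p(31) = 277 have opposite signs, so a root lies in (30, 31); Newton's method refines it to λ ≈ 30.6526. Check (Vieta): the three roots sum to 36, matching tr M = 36.
So the eigenvalues of A^T A are ≈ 0.4241, 4.9233, 30.6526 (all ≥ 0, as they must be for A^T A). The largest is λ_max ≈ 30.6526, hence ||A||_2 = sqrt(λ_max) ≈ 5.5365.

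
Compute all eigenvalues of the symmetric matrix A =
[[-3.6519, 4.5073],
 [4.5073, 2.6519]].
sigma(A) ≈ {-6, 5}

A is real symmetric, so its spectrum consists of real eigenvalues. Expanding the characteristic polynomial of the displayed matrix gives
  det(λ I - A) = p(λ) = λ^2 + (1)λ + (-30).
Solving p(λ) = 0 yields eigenvalues ≈ -6, 5. (A is shown rounded to 4 decimals, so these recover the underlying integer eigenvalues to within that precision.)
Verification: the trace of A = -1 equals the sum of eigenvalues -1, and det(A) ≈ -30.0002 matches the eigenvalue product -30.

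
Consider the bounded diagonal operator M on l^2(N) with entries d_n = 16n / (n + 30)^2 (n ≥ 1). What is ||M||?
||M|| = 2/15 (attained at n = 30)

For M diagonal, ||M|| = sup_n |d_n|. Treat f(x) = 16x / (x + 30)^2 for real x > 0. By the quotient rule, f'(x) = 16(30 - x)/(x + 30)^3, which is positive for x < 30 and negative for x > 30. So f has a unique maximum at x = 30, and since 30 is a positive integer, the supremum over n ≥ 1 is attained at n = 30: d_30 = 16·30/(30 + 30)^2 = 16·30/3600 = 2/15. Hence ||M|| = 2/15.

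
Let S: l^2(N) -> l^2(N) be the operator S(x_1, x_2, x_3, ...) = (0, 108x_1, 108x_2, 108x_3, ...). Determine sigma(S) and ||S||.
sigma(S) = closed disk {z in C : |z| ≤ 108}; ||S|| = 108

Note S = 108·U where U is the unit right shift (U x)_k = x_{k-1} (with x_0 := 0); so ||S|| = 108||U|| and sigma(S) = 108·sigma(U). ||S x||^2 = sum_{k≥1} |108x_k|^2 = 11664||x||^2, so ||S|| = 108 and sigma(S) ⊂ {|z| ≤ 108}. For any |lambda| < 108, the equation (S - lambda I) x = 0 forces x_1 = 0, then 108x_k = lambda x_{k+1} ⇒ x = 0, so S has no eigenvalues. But (S - lambda I) is not surjective for |lambda| < 108: solving (S - lambda I) x = e_1 would require x_n proportional to (lambda/108)^(-n), which is not in l^2. So every |lambda| < 108 lies in the residual spectrum. The boundary |lambda| = 108 is in the approximate point spectrum (the spectrum is closed). Hence sigma(S) is the closed disk of radius 108.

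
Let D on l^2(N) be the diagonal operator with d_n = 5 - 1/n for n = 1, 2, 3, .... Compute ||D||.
||D|| = 5

For a diagonal operator on l^2 with entries d_n, ||D|| = sup_n |d_n|. Here d_1 = 4, d_2 = 9/2, ..., and d_n = 5 - 1/n increases monotonically toward 5. All terms lie in [4, 5), so |d_n| = d_n and the supremum is the limit 5, which is not attained by any individual d_n. Hence ||D|| = 5.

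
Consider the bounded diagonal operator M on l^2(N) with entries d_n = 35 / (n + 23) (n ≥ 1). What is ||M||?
||M|| = 35/24 (attained at n = 1)

For M diagonal, ||M|| = sup_n |d_n| = sup_n 35/(n + 23). This is positive and strictly decreasing in n, so the supremum is attained at n = 1: d_1 = 35/(1 + 23) = 35/24. Hence ||M|| = 35/24.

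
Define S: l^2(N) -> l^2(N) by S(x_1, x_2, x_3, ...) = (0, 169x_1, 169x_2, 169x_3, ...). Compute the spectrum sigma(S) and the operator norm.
sigma(S) = closed disk {z in C : |z| ≤ 169}; ||S|| = 169

Note S = 169·U where U is the unit right shift (U x)_k = x_{k-1} (with x_0 := 0); so ||S|| = 169||U|| and sigma(S) = 169·sigma(U). ||S x||^2 = sum_{k≥1} |169x_k|^2 = 28561||x||^2, so ||S|| = 169 and sigma(S) ⊂ {|z| ≤ 169}. For any |lambda| < 169, the equation (S - lambda I) x = 0 forces x_1 = 0, then 169x_k = lambda x_{k+1} ⇒ x = 0, so S has no eigenvalues. But (S - lambda I) is not surjective for |lambda| < 169: solving (S - lambda I) x = e_1 would require x_n proportional to (lambda/169)^(-n), which is not in l^2. So every |lambda| < 169 lies in the residual spectrum. The boundary |lambda| = 169 is in the approximate point spectrum (the spectrum is closed). Hence sigma(S) is the closed disk of radius 169.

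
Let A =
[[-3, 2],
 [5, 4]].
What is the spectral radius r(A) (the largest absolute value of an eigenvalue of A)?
r(A) = (1 + sqrt(89))/2 ≈ 5.217

The eigenvalues of A are the roots of its characteristic polynomial. With M = A (coefficients from the trace and determinant):
  p(λ) = det(λ I - M) = λ^2 - λ - 22.
For λ^2 - λ - 22 the discriminant is 89. It is nonnegative but not a perfect square, so the roots are real and irrational: λ = (1 ± sqrt(89))/2 ≈ 5.217, -4.217.
Thus the eigenvalues (to 4 decimals) are 5.217 (modulus 5.217); -4.217 (modulus 4.217). The spectral radius is the largest modulus: r(A) = (1 + sqrt(89))/2 ≈ 5.217. (Cross-check: r(A) ≤ ||A||_2 ≈ 6.5309; equality holds whenever A is normal, though it can also hold for some non-normal A.)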